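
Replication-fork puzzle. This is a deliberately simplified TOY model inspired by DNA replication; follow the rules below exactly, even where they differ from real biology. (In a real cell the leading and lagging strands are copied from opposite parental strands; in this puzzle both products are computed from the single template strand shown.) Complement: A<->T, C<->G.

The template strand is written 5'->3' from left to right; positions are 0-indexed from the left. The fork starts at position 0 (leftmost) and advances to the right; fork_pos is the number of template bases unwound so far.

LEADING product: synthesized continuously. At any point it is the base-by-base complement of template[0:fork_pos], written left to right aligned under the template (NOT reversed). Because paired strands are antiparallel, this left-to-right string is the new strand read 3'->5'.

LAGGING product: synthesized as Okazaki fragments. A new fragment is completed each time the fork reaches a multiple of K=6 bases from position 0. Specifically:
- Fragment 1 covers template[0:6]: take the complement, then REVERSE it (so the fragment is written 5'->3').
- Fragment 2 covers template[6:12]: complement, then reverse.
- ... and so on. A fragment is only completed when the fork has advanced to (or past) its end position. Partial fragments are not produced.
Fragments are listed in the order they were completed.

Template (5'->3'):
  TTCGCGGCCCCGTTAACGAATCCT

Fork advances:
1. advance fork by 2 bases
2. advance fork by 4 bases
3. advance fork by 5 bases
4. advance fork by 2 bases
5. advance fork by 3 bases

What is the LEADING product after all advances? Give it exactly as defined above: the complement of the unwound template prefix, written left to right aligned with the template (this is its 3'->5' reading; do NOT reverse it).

Answer: AAGCGCCGGGGCAATT

Derivation:
Step 1: advance 2 -> fork_pos = 0 + 2 = 2.
Step 2: advance 4 -> fork_pos = 2 + 4 = 6.
Step 3: advance 5 -> fork_pos = 6 + 5 = 11.
Step 4: advance 2 -> fork_pos = 11 + 2 = 13.
Step 5: advance 3 -> fork_pos = 13 + 3 = 16.
Unwound prefix: template[0:16] = TTCGCGGCCCCGTTAA
Complement it base by base (A<->T, C<->G), keeping left-to-right order:
  [0:5] TTCGC -> AAGCG
  [5:10] GGCCC -> CCGGG
  [10:15] CGTTA -> GCAAT
  [15:16] A -> T
Concatenate: AAGCGCCGGGGCAATT (length 16; written aligned with the template, i.e. 3'->5').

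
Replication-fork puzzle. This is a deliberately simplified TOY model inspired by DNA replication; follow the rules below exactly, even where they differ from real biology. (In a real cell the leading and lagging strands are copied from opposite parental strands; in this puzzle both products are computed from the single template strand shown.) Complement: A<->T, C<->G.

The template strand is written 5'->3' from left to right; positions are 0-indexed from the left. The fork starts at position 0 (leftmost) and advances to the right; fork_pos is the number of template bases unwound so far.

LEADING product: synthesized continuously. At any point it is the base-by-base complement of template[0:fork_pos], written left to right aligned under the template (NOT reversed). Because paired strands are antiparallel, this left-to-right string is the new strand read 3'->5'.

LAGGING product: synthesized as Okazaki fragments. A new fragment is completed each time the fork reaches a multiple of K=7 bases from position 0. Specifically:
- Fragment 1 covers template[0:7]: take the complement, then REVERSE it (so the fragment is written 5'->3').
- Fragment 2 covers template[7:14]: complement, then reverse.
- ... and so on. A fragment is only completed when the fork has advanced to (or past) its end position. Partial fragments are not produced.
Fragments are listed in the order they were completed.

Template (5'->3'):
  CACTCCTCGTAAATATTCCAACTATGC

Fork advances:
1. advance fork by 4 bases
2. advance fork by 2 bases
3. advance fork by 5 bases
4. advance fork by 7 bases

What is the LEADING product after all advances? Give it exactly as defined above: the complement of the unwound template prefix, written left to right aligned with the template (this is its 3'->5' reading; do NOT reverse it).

Answer: GTGAGGAGCATTTATAAG

Derivation:
Step 1: advance 4 -> fork_pos = 0 + 4 = 4.
Step 2: advance 2 -> fork_pos = 4 + 2 = 6.
Step 3: advance 5 -> fork_pos = 6 + 5 = 11.
Step 4: advance 7 -> fork_pos = 11 + 7 = 18.
Unwound prefix: template[0:18] = CACTCCTCGTAAATATTC
Complement it base by base (A<->T, C<->G), keeping left-to-right order:
  [0:5] CACTC -> GTGAG
  [5:10] CTCGT -> GAGCA
  [10:15] AAATA -> TTTAT
  [15:18] TTC -> AAG
Concatenate: GTGAGGAGCATTTATAAG (length 18; written aligned with the template, i.e. 3'->5').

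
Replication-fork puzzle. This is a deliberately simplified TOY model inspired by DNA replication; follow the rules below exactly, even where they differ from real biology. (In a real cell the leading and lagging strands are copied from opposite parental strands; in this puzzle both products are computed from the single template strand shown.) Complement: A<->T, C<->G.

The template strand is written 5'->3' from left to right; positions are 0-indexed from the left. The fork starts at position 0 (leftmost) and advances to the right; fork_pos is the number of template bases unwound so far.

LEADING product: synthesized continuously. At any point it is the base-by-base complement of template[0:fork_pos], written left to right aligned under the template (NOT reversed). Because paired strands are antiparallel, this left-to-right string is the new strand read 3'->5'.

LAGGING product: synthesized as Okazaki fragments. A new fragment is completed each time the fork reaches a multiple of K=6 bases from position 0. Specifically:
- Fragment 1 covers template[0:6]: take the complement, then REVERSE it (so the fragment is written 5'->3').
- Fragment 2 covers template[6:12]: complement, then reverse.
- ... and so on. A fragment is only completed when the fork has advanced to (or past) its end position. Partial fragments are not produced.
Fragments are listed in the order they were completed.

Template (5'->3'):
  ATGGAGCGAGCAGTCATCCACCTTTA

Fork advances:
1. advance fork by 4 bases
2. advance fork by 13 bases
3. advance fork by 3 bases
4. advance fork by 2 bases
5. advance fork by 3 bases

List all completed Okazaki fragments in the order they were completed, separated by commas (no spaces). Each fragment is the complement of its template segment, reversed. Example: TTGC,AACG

Answer: CTCCAT,TGCTCG,GATGAC,AAGGTG

Derivation:
Step 1: advance 4 -> fork_pos = 0 + 4 = 4. Next multiple of 6 is 6 (not reached); still 0 fragment(s).
Step 2: advance 13 -> fork_pos = 4 + 13 = 17. Reached multiple(s) of 6: 6, 12 -> fragments 1-2 completed (2 total).
Step 3: advance 3 -> fork_pos = 17 + 3 = 20. Reached multiple(s) of 6: 18 -> fragment 3 completed (3 total).
Step 4: advance 2 -> fork_pos = 20 + 2 = 22. Next multiple of 6 is 24 (not reached); still 3 fragment(s).
Step 5: advance 3 -> fork_pos = 22 + 3 = 25. Reached multiple(s) of 6: 24 -> fragment 4 completed (4 total).
Final fork_pos = 25, so 4 fragment(s) are complete. Build each: template segment -> complement -> reverse.
Fragment 1: template[0:6] = ATGGAG -> complement TACCTC -> reversed CTCCAT
Fragment 2: template[6:12] = CGAGCA -> complement GCTCGT -> reversed TGCTCG
Fragment 3: template[12:18] = GTCATC -> complement CAGTAG -> reversed GATGAC
Fragment 4: template[18:24] = CACCTT -> complement GTGGAA -> reversed AAGGTG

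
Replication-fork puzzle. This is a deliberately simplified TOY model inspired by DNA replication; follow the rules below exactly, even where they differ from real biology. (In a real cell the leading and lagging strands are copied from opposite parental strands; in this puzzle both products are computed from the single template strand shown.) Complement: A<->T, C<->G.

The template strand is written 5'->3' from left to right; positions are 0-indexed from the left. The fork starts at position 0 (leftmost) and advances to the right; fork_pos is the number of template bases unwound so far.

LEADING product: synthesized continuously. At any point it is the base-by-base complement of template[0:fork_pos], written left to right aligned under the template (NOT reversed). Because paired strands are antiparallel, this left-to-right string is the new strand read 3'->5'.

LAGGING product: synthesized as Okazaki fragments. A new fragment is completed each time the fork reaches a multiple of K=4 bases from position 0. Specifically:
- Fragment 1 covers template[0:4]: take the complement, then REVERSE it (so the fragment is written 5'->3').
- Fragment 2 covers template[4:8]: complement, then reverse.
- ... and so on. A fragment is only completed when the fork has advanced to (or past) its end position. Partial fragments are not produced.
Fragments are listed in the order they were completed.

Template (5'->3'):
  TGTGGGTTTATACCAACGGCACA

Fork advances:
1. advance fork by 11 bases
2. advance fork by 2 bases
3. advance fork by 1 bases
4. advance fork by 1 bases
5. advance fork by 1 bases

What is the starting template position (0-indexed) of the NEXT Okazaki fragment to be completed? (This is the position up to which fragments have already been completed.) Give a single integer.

Step 1: advance 11 -> fork_pos = 0 + 11 = 11. Reached multiple(s) of 4: 4, 8 -> fragments 1-2 completed (2 total).
Step 2: advance 2 -> fork_pos = 11 + 2 = 13. Reached multiple(s) of 4: 12 -> fragment 3 completed (3 total).
Step 3: advance 1 -> fork_pos = 13 + 1 = 14. Next multiple of 4 is 16 (not reached); still 3 fragment(s).
Step 4: advance 1 -> fork_pos = 14 + 1 = 15. Next multiple of 4 is 16 (not reached); still 3 fragment(s).
Step 5: advance 1 -> fork_pos = 15 + 1 = 16. Reached multiple(s) of 4: 16 -> fragment 4 completed (4 total).
4 fragment(s) completed, covering template[0:16] (4 x 4 = 16). The next fragment, fragment 5, covers template[16:20], so it starts at position 16.

Answer: 16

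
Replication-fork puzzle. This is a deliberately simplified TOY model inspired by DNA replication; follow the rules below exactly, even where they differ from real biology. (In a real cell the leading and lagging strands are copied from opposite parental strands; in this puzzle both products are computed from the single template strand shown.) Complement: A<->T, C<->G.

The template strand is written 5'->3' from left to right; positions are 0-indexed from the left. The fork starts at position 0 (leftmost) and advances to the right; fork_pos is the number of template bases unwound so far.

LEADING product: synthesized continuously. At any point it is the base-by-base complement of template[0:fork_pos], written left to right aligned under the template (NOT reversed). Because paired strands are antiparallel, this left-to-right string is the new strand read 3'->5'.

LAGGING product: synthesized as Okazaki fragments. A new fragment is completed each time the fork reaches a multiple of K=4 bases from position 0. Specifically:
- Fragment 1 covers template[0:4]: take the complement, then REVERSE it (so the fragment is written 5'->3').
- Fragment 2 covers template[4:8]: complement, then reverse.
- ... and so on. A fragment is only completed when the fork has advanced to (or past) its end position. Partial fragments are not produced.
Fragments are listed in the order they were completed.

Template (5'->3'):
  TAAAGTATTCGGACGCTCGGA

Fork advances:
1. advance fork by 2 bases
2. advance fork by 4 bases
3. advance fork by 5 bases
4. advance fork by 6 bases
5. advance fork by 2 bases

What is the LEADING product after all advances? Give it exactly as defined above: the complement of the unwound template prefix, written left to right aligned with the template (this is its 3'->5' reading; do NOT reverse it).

Step 1: advance 2 -> fork_pos = 0 + 2 = 2.
Step 2: advance 4 -> fork_pos = 2 + 4 = 6.
Step 3: advance 5 -> fork_pos = 6 + 5 = 11.
Step 4: advance 6 -> fork_pos = 11 + 6 = 17.
Step 5: advance 2 -> fork_pos = 17 + 2 = 19.
Unwound prefix: template[0:19] = TAAAGTATTCGGACGCTCG
Complement it base by base (A<->T, C<->G), keeping left-to-right order:
  [0:5] TAAAG -> ATTTC
  [5:10] TATTC -> ATAAG
  [10:15] GGACG -> CCTGC
  [15:19] CTCG -> GAGC
Concatenate: ATTTCATAAGCCTGCGAGC (length 19; written aligned with the template, i.e. 3'->5').

Answer: ATTTCATAAGCCTGCGAGC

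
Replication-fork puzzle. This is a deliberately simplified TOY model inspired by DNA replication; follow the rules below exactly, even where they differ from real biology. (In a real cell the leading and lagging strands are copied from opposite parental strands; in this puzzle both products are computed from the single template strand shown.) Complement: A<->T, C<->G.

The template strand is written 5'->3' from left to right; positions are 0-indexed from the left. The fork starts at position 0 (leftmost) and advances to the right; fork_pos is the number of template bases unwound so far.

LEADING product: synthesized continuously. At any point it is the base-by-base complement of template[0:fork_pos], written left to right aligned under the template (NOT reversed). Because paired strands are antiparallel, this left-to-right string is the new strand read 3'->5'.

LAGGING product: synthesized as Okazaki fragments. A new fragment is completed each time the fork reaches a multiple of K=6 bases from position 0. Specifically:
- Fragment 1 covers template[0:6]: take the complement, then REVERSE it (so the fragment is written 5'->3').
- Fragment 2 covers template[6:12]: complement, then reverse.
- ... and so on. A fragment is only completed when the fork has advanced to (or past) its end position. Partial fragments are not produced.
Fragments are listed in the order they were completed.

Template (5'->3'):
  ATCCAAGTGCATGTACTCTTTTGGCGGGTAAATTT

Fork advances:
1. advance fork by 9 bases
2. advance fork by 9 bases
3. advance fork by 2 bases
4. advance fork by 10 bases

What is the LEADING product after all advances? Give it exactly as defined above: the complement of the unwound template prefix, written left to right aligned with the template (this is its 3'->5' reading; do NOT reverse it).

Step 1: advance 9 -> fork_pos = 0 + 9 = 9.
Step 2: advance 9 -> fork_pos = 9 + 9 = 18.
Step 3: advance 2 -> fork_pos = 18 + 2 = 20.
Step 4: advance 10 -> fork_pos = 20 + 10 = 30.
Unwound prefix: template[0:30] = ATCCAAGTGCATGTACTCTTTTGGCGGGTA
Complement it base by base (A<->T, C<->G), keeping left-to-right order:
  [0:5] ATCCA -> TAGGT
  [5:10] AGTGC -> TCACG
  [10:15] ATGTA -> TACAT
  [15:20] CTCTT -> GAGAA
  [20:25] TTGGC -> AACCG
  [25:30] GGGTA -> CCCAT
Concatenate: TAGGTTCACGTACATGAGAAAACCGCCCAT (length 30; written aligned with the template, i.e. 3'->5').

Answer: TAGGTTCACGTACATGAGAAAACCGCCCAT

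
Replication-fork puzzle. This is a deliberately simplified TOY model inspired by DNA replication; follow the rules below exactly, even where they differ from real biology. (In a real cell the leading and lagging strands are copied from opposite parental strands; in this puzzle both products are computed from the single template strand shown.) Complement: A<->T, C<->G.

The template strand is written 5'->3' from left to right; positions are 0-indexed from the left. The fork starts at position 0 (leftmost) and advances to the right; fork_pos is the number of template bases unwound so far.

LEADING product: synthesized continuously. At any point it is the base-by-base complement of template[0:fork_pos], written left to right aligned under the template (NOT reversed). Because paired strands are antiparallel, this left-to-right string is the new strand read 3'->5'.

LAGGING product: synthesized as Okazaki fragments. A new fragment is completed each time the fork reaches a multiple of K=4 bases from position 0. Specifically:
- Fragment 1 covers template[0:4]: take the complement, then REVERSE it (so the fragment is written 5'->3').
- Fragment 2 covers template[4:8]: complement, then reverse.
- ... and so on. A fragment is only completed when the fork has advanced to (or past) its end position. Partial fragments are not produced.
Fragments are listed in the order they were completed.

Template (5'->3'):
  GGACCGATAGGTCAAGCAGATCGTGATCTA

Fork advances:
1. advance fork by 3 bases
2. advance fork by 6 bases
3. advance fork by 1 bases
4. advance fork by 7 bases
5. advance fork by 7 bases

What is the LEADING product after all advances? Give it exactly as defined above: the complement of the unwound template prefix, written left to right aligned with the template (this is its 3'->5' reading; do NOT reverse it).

Answer: CCTGGCTATCCAGTTCGTCTAGCA

Derivation:
Step 1: advance 3 -> fork_pos = 0 + 3 = 3.
Step 2: advance 6 -> fork_pos = 3 + 6 = 9.
Step 3: advance 1 -> fork_pos = 9 + 1 = 10.
Step 4: advance 7 -> fork_pos = 10 + 7 = 17.
Step 5: advance 7 -> fork_pos = 17 + 7 = 24.
Unwound prefix: template[0:24] = GGACCGATAGGTCAAGCAGATCGT
Complement it base by base (A<->T, C<->G), keeping left-to-right order:
  [0:5] GGACC -> CCTGG
  [5:10] GATAG -> CTATC
  [10:15] GTCAA -> CAGTT
  [15:20] GCAGA -> CGTCT
  [20:24] TCGT -> AGCA
Concatenate: CCTGGCTATCCAGTTCGTCTAGCA (length 24; written aligned with the template, i.e. 3'->5').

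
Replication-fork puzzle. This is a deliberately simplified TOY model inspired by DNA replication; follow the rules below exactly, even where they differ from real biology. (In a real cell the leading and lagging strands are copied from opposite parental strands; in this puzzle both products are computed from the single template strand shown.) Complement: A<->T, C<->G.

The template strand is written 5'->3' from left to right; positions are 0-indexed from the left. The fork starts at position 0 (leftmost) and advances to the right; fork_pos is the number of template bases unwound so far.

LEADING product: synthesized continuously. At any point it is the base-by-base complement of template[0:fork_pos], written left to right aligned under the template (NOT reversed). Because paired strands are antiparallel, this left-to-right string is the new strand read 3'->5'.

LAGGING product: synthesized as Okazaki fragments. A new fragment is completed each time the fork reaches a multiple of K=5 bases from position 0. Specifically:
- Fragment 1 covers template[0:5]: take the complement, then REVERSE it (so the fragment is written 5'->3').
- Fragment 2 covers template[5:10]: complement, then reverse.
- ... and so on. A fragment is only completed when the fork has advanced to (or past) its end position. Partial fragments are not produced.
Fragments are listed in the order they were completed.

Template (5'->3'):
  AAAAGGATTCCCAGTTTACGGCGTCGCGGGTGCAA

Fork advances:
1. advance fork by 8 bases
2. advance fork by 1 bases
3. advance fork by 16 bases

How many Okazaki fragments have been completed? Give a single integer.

Answer: 5

Derivation:
Step 1: advance 8 -> fork_pos = 0 + 8 = 8. Reached multiple(s) of 5: 5 -> fragment 1 completed (1 total).
Step 2: advance 1 -> fork_pos = 8 + 1 = 9. Next multiple of 5 is 10 (not reached); still 1 fragment(s).
Step 3: advance 16 -> fork_pos = 9 + 16 = 25. Reached multiple(s) of 5: 10, 15, 20, 25 -> fragments 2-5 completed (5 total).
Check: final fork_pos = 25; the multiples of 5 that are <= 25 are 5..25 -> 25 // 5 = 5 completed fragment(s).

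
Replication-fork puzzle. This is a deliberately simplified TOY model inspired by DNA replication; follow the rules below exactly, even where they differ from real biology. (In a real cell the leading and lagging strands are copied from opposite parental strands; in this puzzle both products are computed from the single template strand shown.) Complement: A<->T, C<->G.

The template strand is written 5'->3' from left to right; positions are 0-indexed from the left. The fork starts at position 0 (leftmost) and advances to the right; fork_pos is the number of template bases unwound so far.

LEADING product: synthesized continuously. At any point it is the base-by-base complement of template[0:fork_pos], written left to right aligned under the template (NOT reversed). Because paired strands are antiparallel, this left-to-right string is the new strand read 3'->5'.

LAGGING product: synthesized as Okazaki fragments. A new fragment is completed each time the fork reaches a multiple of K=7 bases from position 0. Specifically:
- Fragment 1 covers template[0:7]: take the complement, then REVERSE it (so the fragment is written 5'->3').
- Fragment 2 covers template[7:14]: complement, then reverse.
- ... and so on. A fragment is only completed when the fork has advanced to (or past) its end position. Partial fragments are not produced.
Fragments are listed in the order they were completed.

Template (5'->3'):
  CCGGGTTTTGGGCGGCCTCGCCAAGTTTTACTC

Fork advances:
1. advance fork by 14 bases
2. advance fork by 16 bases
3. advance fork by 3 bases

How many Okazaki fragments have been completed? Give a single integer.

Step 1: advance 14 -> fork_pos = 0 + 14 = 14. Reached multiple(s) of 7: 7, 14 -> fragments 1-2 completed (2 total).
Step 2: advance 16 -> fork_pos = 14 + 16 = 30. Reached multiple(s) of 7: 21, 28 -> fragments 3-4 completed (4 total).
Step 3: advance 3 -> fork_pos = 30 + 3 = 33. Next multiple of 7 is 35 (not reached); still 4 fragment(s).
Check: final fork_pos = 33; the multiples of 7 that are <= 33 are 7..28 -> 33 // 7 = 4 completed fragment(s).

Answer: 4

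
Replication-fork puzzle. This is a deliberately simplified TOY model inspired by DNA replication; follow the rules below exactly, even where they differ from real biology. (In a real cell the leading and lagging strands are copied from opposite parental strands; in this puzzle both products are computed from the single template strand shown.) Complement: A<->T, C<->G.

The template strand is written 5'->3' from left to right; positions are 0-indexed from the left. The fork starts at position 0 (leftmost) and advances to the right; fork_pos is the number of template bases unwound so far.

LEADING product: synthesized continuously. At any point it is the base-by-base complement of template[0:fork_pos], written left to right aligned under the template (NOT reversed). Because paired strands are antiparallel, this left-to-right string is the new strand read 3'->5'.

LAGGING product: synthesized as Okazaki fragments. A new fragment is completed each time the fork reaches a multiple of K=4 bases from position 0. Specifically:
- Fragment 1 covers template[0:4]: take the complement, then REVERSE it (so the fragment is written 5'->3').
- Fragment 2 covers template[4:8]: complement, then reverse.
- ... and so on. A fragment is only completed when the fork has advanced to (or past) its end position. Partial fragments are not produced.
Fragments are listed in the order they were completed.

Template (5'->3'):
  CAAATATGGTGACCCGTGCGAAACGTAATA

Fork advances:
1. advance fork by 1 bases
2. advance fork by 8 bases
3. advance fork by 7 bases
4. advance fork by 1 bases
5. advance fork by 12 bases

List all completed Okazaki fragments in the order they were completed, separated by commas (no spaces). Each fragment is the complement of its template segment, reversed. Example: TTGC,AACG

Answer: TTTG,CATA,TCAC,CGGG,CGCA,GTTT,TTAC

Derivation:
Step 1: advance 1 -> fork_pos = 0 + 1 = 1. Next multiple of 4 is 4 (not reached); still 0 fragment(s).
Step 2: advance 8 -> fork_pos = 1 + 8 = 9. Reached multiple(s) of 4: 4, 8 -> fragments 1-2 completed (2 total).
Step 3: advance 7 -> fork_pos = 9 + 7 = 16. Reached multiple(s) of 4: 12, 16 -> fragments 3-4 completed (4 total).
Step 4: advance 1 -> fork_pos = 16 + 1 = 17. Next multiple of 4 is 20 (not reached); still 4 fragment(s).
Step 5: advance 12 -> fork_pos = 17 + 12 = 29. Reached multiple(s) of 4: 20, 24, 28 -> fragments 5-7 completed (7 total).
Final fork_pos = 29, so 7 fragment(s) are complete. Build each: template segment -> complement -> reverse.
Fragment 1: template[0:4] = CAAA -> complement GTTT -> reversed TTTG
Fragment 2: template[4:8] = TATG -> complement ATAC -> reversed CATA
Fragment 3: template[8:12] = GTGA -> complement CACT -> reversed TCAC
Fragment 4: template[12:16] = CCCG -> complement GGGC -> reversed CGGG
Fragment 5: template[16:20] = TGCG -> complement ACGC -> reversed CGCA
Fragment 6: template[20:24] = AAAC -> complement TTTG -> reversed GTTT
Fragment 7: template[24:28] = GTAA -> complement CATT -> reversed TTAC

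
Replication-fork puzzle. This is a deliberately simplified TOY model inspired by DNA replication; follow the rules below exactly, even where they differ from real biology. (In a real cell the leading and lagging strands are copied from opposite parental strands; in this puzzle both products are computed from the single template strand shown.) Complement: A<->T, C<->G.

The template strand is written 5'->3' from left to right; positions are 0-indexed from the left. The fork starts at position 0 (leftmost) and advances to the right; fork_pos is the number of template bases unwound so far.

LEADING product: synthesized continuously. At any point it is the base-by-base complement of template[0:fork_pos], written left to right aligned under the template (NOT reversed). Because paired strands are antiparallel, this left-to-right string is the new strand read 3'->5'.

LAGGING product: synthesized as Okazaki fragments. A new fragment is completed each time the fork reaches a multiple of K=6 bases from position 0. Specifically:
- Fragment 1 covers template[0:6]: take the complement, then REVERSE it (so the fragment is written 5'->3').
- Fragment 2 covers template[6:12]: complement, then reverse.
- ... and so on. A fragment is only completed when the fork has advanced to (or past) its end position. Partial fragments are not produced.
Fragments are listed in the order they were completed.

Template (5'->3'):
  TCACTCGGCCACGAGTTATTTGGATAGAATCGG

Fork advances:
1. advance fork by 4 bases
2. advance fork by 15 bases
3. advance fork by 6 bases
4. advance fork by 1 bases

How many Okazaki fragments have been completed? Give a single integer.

Step 1: advance 4 -> fork_pos = 0 + 4 = 4. Next multiple of 6 is 6 (not reached); still 0 fragment(s).
Step 2: advance 15 -> fork_pos = 4 + 15 = 19. Reached multiple(s) of 6: 6, 12, 18 -> fragments 1-3 completed (3 total).
Step 3: advance 6 -> fork_pos = 19 + 6 = 25. Reached multiple(s) of 6: 24 -> fragment 4 completed (4 total).
Step 4: advance 1 -> fork_pos = 25 + 1 = 26. Next multiple of 6 is 30 (not reached); still 4 fragment(s).
Check: final fork_pos = 26; the multiples of 6 that are <= 26 are 6..24 -> 26 // 6 = 4 completed fragment(s).

Answer: 4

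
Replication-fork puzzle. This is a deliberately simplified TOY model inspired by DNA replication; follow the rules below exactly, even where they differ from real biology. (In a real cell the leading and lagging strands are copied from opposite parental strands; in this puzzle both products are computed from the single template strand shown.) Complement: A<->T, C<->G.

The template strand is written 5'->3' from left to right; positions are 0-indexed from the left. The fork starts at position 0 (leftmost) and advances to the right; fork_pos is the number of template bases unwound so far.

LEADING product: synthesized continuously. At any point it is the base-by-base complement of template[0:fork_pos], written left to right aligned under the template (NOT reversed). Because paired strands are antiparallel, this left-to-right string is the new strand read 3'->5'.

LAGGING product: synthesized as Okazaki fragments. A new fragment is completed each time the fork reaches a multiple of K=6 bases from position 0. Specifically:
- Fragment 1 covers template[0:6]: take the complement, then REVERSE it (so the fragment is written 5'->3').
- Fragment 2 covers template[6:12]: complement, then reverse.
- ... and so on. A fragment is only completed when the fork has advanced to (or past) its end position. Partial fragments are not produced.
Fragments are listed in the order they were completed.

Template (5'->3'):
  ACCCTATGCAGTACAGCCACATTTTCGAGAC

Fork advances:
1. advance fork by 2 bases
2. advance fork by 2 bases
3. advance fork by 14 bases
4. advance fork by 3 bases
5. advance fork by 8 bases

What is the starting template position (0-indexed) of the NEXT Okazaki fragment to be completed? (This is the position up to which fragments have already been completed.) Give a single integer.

Step 1: advance 2 -> fork_pos = 0 + 2 = 2. Next multiple of 6 is 6 (not reached); still 0 fragment(s).
Step 2: advance 2 -> fork_pos = 2 + 2 = 4. Next multiple of 6 is 6 (not reached); still 0 fragment(s).
Step 3: advance 14 -> fork_pos = 4 + 14 = 18. Reached multiple(s) of 6: 6, 12, 18 -> fragments 1-3 completed (3 total).
Step 4: advance 3 -> fork_pos = 18 + 3 = 21. Next multiple of 6 is 24 (not reached); still 3 fragment(s).
Step 5: advance 8 -> fork_pos = 21 + 8 = 29. Reached multiple(s) of 6: 24 -> fragment 4 completed (4 total).
4 fragment(s) completed, covering template[0:24] (4 x 6 = 24). The next fragment, fragment 5, covers template[24:30], so it starts at position 24.

Answer: 24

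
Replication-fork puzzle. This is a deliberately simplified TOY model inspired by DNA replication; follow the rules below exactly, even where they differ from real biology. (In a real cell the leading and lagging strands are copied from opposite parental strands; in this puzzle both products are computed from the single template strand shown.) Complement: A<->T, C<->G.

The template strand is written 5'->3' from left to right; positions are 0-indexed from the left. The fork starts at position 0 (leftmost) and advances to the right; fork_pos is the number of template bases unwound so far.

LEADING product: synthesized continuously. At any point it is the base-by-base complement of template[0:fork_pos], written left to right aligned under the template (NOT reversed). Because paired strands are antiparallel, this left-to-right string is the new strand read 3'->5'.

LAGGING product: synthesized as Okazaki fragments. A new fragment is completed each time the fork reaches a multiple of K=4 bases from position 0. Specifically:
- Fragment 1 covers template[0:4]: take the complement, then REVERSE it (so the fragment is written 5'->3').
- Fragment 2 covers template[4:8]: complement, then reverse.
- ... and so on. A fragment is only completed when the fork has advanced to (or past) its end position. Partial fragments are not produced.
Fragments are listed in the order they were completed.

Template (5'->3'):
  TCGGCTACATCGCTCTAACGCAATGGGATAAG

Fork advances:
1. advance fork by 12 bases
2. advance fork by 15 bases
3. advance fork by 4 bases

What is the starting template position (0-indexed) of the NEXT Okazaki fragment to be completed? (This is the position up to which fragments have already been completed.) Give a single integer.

Answer: 28

Derivation:
Step 1: advance 12 -> fork_pos = 0 + 12 = 12. Reached multiple(s) of 4: 4, 8, 12 -> fragments 1-3 completed (3 total).
Step 2: advance 15 -> fork_pos = 12 + 15 = 27. Reached multiple(s) of 4: 16, 20, 24 -> fragments 4-6 completed (6 total).
Step 3: advance 4 -> fork_pos = 27 + 4 = 31. Reached multiple(s) of 4: 28 -> fragment 7 completed (7 total).
7 fragment(s) completed, covering template[0:28] (7 x 4 = 28). The next fragment, fragment 8, covers template[28:32], so it starts at position 28.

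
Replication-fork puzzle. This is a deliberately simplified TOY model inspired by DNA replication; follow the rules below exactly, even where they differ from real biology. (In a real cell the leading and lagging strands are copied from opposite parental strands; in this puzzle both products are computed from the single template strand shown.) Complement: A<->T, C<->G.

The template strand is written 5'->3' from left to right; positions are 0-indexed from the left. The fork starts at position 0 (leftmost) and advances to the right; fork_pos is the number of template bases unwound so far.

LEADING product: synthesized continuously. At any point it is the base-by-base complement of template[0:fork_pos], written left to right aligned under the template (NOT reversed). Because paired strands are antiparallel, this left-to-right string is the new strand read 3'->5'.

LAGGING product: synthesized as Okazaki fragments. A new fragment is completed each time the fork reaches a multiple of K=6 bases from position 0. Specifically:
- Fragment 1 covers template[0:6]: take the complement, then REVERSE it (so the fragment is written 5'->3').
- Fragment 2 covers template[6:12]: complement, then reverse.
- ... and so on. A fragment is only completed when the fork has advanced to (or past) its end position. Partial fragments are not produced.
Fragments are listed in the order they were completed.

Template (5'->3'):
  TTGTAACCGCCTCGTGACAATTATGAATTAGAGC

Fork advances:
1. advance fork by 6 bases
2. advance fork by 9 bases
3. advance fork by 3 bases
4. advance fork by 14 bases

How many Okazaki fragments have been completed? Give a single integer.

Step 1: advance 6 -> fork_pos = 0 + 6 = 6. Reached multiple(s) of 6: 6 -> fragment 1 completed (1 total).
Step 2: advance 9 -> fork_pos = 6 + 9 = 15. Reached multiple(s) of 6: 12 -> fragment 2 completed (2 total).
Step 3: advance 3 -> fork_pos = 15 + 3 = 18. Reached multiple(s) of 6: 18 -> fragment 3 completed (3 total).
Step 4: advance 14 -> fork_pos = 18 + 14 = 32. Reached multiple(s) of 6: 24, 30 -> fragments 4-5 completed (5 total).
Check: final fork_pos = 32; the multiples of 6 that are <= 32 are 6..30 -> 32 // 6 = 5 completed fragment(s).

Answer: 5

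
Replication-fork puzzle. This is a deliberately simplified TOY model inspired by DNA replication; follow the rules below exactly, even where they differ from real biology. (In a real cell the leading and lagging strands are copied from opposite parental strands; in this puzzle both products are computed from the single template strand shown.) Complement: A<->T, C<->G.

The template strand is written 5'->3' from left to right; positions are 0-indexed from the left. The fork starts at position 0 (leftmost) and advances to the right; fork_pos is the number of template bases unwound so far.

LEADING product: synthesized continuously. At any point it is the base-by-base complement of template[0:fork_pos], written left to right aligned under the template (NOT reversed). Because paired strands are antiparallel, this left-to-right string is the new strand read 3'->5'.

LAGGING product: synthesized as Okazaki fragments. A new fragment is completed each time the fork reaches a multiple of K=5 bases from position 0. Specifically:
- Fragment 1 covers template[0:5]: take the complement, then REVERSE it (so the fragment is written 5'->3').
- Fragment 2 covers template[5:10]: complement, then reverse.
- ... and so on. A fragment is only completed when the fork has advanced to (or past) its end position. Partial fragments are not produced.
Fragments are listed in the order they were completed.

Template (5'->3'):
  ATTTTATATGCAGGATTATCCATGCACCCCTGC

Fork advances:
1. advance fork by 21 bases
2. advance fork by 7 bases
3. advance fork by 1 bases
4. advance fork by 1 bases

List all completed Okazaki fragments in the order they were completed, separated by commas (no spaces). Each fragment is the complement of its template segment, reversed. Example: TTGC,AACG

Answer: AAAAT,CATAT,TCCTG,GATAA,GCATG,GGGGT

Derivation:
Step 1: advance 21 -> fork_pos = 0 + 21 = 21. Reached multiple(s) of 5: 5, 10, 15, 20 -> fragments 1-4 completed (4 total).
Step 2: advance 7 -> fork_pos = 21 + 7 = 28. Reached multiple(s) of 5: 25 -> fragment 5 completed (5 total).
Step 3: advance 1 -> fork_pos = 28 + 1 = 29. Next multiple of 5 is 30 (not reached); still 5 fragment(s).
Step 4: advance 1 -> fork_pos = 29 + 1 = 30. Reached multiple(s) of 5: 30 -> fragment 6 completed (6 total).
Final fork_pos = 30, so 6 fragment(s) are complete. Build each: template segment -> complement -> reverse.
Fragment 1: template[0:5] = ATTTT -> complement TAAAA -> reversed AAAAT
Fragment 2: template[5:10] = ATATG -> complement TATAC -> reversed CATAT
Fragment 3: template[10:15] = CAGGA -> complement GTCCT -> reversed TCCTG
Fragment 4: template[15:20] = TTATC -> complement AATAG -> reversed GATAA
Fragment 5: template[20:25] = CATGC -> complement GTACG -> reversed GCATG
Fragment 6: template[25:30] = ACCCC -> complement TGGGG -> reversed GGGGT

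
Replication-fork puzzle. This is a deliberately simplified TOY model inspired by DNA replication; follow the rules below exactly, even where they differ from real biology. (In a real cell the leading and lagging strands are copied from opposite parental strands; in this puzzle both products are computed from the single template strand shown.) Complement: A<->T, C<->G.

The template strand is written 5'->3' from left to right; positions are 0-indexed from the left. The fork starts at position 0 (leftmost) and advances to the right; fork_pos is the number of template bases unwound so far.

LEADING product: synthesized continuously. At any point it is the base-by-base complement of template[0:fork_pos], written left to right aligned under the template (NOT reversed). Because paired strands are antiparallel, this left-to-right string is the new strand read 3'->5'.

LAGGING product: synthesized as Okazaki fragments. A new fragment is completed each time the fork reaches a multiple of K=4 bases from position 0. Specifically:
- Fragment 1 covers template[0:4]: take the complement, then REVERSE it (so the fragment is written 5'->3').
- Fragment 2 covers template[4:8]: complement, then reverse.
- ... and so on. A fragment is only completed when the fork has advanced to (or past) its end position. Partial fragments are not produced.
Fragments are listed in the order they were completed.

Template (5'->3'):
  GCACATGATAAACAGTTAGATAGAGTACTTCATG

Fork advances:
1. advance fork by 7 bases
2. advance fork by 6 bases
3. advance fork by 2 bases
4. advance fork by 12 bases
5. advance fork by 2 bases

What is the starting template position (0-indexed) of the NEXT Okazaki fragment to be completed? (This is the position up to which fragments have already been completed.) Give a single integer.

Step 1: advance 7 -> fork_pos = 0 + 7 = 7. Reached multiple(s) of 4: 4 -> fragment 1 completed (1 total).
Step 2: advance 6 -> fork_pos = 7 + 6 = 13. Reached multiple(s) of 4: 8, 12 -> fragments 2-3 completed (3 total).
Step 3: advance 2 -> fork_pos = 13 + 2 = 15. Next multiple of 4 is 16 (not reached); still 3 fragment(s).
Step 4: advance 12 -> fork_pos = 15 + 12 = 27. Reached multiple(s) of 4: 16, 20, 24 -> fragments 4-6 completed (6 total).
Step 5: advance 2 -> fork_pos = 27 + 2 = 29. Reached multiple(s) of 4: 28 -> fragment 7 completed (7 total).
7 fragment(s) completed, covering template[0:28] (7 x 4 = 28). The next fragment, fragment 8, covers template[28:32], so it starts at position 28.

Answer: 28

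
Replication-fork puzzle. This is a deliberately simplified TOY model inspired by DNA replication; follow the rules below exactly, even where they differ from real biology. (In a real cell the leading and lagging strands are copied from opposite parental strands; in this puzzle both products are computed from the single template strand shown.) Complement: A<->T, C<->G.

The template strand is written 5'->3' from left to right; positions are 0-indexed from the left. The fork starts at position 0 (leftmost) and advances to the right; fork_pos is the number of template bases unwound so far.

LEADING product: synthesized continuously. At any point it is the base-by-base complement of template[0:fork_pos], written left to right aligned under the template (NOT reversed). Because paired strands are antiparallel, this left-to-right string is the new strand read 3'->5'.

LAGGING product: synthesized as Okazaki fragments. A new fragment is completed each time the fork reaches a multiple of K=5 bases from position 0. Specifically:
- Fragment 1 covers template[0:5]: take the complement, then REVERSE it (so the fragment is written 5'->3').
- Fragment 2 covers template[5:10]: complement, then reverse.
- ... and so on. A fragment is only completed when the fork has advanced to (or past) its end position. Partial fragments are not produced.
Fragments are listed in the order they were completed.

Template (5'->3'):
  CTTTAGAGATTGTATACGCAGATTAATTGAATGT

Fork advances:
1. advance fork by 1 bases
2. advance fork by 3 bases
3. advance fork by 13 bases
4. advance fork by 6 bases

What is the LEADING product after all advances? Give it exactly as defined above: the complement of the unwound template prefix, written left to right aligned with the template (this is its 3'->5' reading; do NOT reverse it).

Answer: GAAATCTCTAACATATGCGTCTA

Derivation:
Step 1: advance 1 -> fork_pos = 0 + 1 = 1.
Step 2: advance 3 -> fork_pos = 1 + 3 = 4.
Step 3: advance 13 -> fork_pos = 4 + 13 = 17.
Step 4: advance 6 -> fork_pos = 17 + 6 = 23.
Unwound prefix: template[0:23] = CTTTAGAGATTGTATACGCAGAT
Complement it base by base (A<->T, C<->G), keeping left-to-right order:
  [0:5] CTTTA -> GAAAT
  [5:10] GAGAT -> CTCTA
  [10:15] TGTAT -> ACATA
  [15:20] ACGCA -> TGCGT
  [20:23] GAT -> CTA
Concatenate: GAAATCTCTAACATATGCGTCTA (length 23; written aligned with the template, i.e. 3'->5').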